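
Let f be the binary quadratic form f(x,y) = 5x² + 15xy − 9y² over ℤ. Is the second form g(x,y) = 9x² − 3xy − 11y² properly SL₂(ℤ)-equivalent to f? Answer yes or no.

D₁ = 405, D₂ = 405
river cycle of f (length 6): (-9, 3, 11), (11, 19, -1), (-1, 19, 11), (11, 3, -9), (-9, 15, 5), (5, 15, -9)
river cycle of g (length 6): (-11, 3, 9), (9, 15, -5), (-5, 15, 9), (9, 3, -11), (-11, 19, 1), (1, 19, -11)
cycles differ ⇒ inequivalent

no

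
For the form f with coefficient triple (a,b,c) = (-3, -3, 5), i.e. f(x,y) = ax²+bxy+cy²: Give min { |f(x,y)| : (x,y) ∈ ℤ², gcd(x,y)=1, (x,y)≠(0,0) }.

descent: ρ → (5,3,-3)  [lands on river]
river: ρ → (-3,3,5)
river: ρ → (5,7,-1)
river: ρ → (-1,7,5)
closes: descent 1, river 4
min |a| on river = 1

1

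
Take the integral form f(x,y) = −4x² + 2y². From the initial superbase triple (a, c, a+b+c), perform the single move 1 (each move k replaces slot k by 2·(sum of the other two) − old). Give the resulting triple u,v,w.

start (-4,2,-2) = (f(1,0),f(0,1),f(1,1))
replace slot 1: 2·(2+(-2)) − (-4) = 4 → (4,2,-2)

4,2,-2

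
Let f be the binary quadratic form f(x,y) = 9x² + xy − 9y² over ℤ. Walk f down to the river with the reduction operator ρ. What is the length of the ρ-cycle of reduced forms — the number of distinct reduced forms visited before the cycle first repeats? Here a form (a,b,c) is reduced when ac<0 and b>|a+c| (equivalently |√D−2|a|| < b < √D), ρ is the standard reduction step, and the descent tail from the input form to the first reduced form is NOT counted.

D = 325, ⌊√D⌋ = 18
river: ρ → (-9,17,1)
river: ρ → (1,17,-9)
river: ρ → (-9,1,9)
river: ρ → (9,17,-1)
river: ρ → (-1,17,9)
river: ρ → (9,1,-9)
ρ-cycle length = 6 (tail of 0 descent steps not counted)

6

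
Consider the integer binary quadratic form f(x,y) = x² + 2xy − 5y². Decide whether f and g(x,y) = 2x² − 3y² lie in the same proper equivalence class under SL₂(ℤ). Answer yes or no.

D₁ = 24, D₂ = 24
river cycle of f (length 2): (1, 4, -2), (-2, 4, 1)
river cycle of g (length 2): (2, 4, -1), (-1, 4, 2)
cycles differ ⇒ inequivalent

no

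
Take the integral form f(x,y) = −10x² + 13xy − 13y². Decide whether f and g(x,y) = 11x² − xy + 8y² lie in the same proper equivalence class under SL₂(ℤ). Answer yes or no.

D₁ = -351, D₂ = -351
f is negative-definite; reduce −f:
−f: translate: b→7 (≡-13 mod 20), so (10,-13,13)→(10,7,10)
−f: reduced (well bottom): (10,7,10) with a≤c, −a<b≤a
flip sign back: reduced form of f is (-10,-7,-10)
g: flip: (11,-1,8)→(8,1,11)
g: reduced (well bottom): (8,1,11) with a≤c, −a<b≤a
reduced forms (-10, -7, -10) vs (8, 1, 11) ⇒ inequivalent

no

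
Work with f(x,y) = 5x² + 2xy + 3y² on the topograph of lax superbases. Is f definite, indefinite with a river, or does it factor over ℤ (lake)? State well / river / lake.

D = b²−4ac = 2² − 4·5·3 = -56
D < 0 ⇒ definite ⇒ every region one sign ⇒ single well

well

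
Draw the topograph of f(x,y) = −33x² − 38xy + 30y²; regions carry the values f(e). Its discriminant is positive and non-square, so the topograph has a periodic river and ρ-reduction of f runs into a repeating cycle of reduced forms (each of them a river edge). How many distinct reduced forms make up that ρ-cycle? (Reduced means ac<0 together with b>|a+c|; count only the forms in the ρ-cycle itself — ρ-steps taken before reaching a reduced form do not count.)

D = 5404, ⌊√D⌋ = 73
descent: ρ → (30,38,-33)  [lands on river]
river: ρ → (-33,28,35)
river: ρ → (35,42,-26)
river: ρ → (-26,62,15)
river: ρ → (15,58,-34)
river: ρ → (-34,10,39)
river: ρ → (39,68,-5)
river: ρ → (-5,72,11)
river: ρ → (11,60,-41)
river: ρ → (-41,22,30)
ρ-cycle length = 10 (tail of 1 descent step not counted)

10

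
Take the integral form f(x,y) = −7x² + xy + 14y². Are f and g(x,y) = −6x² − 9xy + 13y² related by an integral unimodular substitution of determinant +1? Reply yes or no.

D₁ = 393, D₂ = 393
river cycle of f (length 16): (-7, 15, 6), (6, 9, -13), (-13, 17, 2), (2, 19, -4), (-4, 13, 14), (14, 15, -3), (-3, 15, 14), (14, 13, -4), (-4, 19, 2), (2, 17, -13), … (6 more)
river cycle of g (length 16): (13, 9, -6), (-6, 15, 7), (7, 13, -8), (-8, 19, 1), (1, 19, -8), (-8, 13, 7), (7, 15, -6), (-6, 9, 13), (13, 17, -2), (-2, 19, 4), … (6 more)
cycles differ ⇒ inequivalent

no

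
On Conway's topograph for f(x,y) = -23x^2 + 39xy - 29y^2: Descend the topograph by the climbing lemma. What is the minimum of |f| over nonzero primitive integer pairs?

translate: b→7 (≡-39 mod 46), so (23,-39,29)→(23,7,13)
flip: (23,7,13)→(13,-7,23)
reduced (well bottom): (13,-7,23) with a≤c, −a<b≤a
well minimum |f| = |-13| = 13 (negative-definite)

13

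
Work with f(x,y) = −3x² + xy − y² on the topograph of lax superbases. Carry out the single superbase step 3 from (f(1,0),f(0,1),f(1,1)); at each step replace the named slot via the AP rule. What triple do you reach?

start (-3,-1,-3) = (f(1,0),f(0,1),f(1,1))
replace slot 3: 2·((-3)+(-1)) − (-3) = -5 → (-3,-1,-5)

-3,-1,-5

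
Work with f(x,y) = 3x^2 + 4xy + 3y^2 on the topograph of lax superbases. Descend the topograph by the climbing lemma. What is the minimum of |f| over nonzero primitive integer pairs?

translate: b→-2 (≡4 mod 6), so (3,4,3)→(3,-2,2)
flip: (3,-2,2)→(2,2,3)
reduced (well bottom): (2,2,3) with a≤c, −a<b≤a
well minimum = a = 2

2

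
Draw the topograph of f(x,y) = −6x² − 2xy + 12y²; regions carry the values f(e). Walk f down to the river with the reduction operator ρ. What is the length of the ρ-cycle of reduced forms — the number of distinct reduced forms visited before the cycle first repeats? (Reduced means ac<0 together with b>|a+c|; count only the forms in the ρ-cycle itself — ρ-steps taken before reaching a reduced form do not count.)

D = 292, ⌊√D⌋ = 17
descent: ρ → (12,2,-6)
descent: ρ → (-6,10,8)  [lands on river]
river: ρ → (8,6,-8)
river: ρ → (-8,10,6)
river: ρ → (6,14,-4)
river: ρ → (-4,10,12)
river: ρ → (12,14,-2)
river: ρ → (-2,14,12)
river: ρ → (12,10,-4)
river: ρ → (-4,14,6)
river: ρ → (6,10,-8)
river: ρ → (-8,6,8)
river: ρ → (8,10,-6)
river: ρ → (-6,14,4)
river: ρ → (4,10,-12)
river: ρ → (-12,14,2)
river: ρ → (2,14,-12)
river: ρ → (-12,10,4)
river: ρ → (4,14,-6)
ρ-cycle length = 18 (tail of 2 descent steps not counted)

18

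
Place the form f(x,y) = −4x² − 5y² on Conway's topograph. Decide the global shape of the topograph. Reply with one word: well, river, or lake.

D = b²−4ac = 0² − 4·(-4)·(-5) = -80
D < 0 ⇒ definite ⇒ every region one sign ⇒ single well

well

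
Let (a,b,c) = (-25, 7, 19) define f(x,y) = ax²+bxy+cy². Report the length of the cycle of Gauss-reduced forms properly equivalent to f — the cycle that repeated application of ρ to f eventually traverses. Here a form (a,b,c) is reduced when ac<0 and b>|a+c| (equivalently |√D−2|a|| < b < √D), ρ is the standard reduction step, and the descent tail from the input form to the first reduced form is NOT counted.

D = 1949, ⌊√D⌋ = 44
river: ρ → (19,31,-13)
river: ρ → (-13,21,29)
river: ρ → (29,37,-5)
river: ρ → (-5,43,5)
river: ρ → (5,37,-29)
river: ρ → (-29,21,13)
river: ρ → (13,31,-19)
river: ρ → (-19,7,25)
river: ρ → (25,43,-1)
river: ρ → (-1,43,25)
river: ρ → (25,7,-19)
river: ρ → (-19,31,13)
river: ρ → (13,21,-29)
river: ρ → (-29,37,5)
river: ρ → (5,43,-5)
river: ρ → (-5,37,29)
river: ρ → (29,21,-13)
river: ρ → (-13,31,19)
river: ρ → (19,7,-25)
river: ρ → (-25,43,1)
river: ρ → (1,43,-25)
river: ρ → (-25,7,19)
ρ-cycle length = 22 (tail of 0 descent steps not counted)

22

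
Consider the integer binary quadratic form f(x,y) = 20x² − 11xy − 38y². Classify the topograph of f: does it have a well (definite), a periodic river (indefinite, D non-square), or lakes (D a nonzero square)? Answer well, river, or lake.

D = b²−4ac = (-11)² − 4·20·(-38) = 3161
D > 0 non-square ⇒ indefinite ⇒ periodic river

river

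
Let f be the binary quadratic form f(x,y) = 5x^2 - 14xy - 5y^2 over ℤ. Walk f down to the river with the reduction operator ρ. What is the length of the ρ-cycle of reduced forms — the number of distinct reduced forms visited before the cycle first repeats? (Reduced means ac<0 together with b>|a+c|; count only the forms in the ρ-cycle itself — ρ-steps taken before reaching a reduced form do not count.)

D = 296, ⌊√D⌋ = 17
descent: ρ → (-5,14,5)  [lands on river]
river: ρ → (5,16,-2)
river: ρ → (-2,16,5)
river: ρ → (5,14,-5)
river: ρ → (-5,16,2)
river: ρ → (2,16,-5)
ρ-cycle length = 6 (tail of 1 descent step not counted)

6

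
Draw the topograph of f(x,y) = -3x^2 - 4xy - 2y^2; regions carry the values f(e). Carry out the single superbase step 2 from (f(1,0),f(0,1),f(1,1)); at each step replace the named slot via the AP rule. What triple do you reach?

start (-3,-2,-9) = (f(1,0),f(0,1),f(1,1))
replace slot 2: 2·((-3)+(-9)) − (-2) = -22 → (-3,-22,-9)

-3,-22,-9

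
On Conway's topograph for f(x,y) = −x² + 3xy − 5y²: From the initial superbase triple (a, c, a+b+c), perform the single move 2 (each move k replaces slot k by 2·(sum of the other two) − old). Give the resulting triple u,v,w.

start (-1,-5,-3) = (f(1,0),f(0,1),f(1,1))
replace slot 2: 2·((-1)+(-3)) − (-5) = -3 → (-1,-3,-3)

-1,-3,-3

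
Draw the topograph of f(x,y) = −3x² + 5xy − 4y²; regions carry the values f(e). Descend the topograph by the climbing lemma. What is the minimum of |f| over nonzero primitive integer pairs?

translate: b→1 (≡-5 mod 6), so (3,-5,4)→(3,1,2)
flip: (3,1,2)→(2,-1,3)
reduced (well bottom): (2,-1,3) with a≤c, −a<b≤a
well minimum |f| = |-2| = 2 (negative-definite)

2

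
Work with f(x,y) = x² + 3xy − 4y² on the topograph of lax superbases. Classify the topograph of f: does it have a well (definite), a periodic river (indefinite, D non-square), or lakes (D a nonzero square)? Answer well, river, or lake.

D = b²−4ac = 3² − 4·1·(-4) = 25
D = 5² is a perfect square ⇒ form factors over ℤ ⇒ lakes

lake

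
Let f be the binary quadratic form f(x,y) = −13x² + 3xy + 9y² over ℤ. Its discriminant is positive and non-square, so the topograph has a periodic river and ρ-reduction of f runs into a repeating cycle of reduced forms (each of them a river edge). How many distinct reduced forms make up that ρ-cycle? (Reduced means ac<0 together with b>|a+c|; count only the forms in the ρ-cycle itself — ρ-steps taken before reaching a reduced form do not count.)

D = 477, ⌊√D⌋ = 21
descent: ρ → (9,15,-7)  [lands on river]
river: ρ → (-7,13,11)
river: ρ → (11,9,-9)
river: ρ → (-9,9,11)
river: ρ → (11,13,-7)
river: ρ → (-7,15,9)
river: ρ → (9,21,-1)
river: ρ → (-1,21,9)
ρ-cycle length = 8 (tail of 1 descent step not counted)

8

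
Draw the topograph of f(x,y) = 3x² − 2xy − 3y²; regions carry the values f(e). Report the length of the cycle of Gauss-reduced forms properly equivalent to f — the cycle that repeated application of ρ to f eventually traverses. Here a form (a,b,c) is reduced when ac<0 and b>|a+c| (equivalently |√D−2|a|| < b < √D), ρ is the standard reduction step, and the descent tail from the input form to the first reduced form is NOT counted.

D = 40, ⌊√D⌋ = 6
descent: ρ → (-3,2,3)  [lands on river]
river: ρ → (3,4,-2)
river: ρ → (-2,4,3)
river: ρ → (3,2,-3)
river: ρ → (-3,4,2)
river: ρ → (2,4,-3)
ρ-cycle length = 6 (tail of 1 descent step not counted)

6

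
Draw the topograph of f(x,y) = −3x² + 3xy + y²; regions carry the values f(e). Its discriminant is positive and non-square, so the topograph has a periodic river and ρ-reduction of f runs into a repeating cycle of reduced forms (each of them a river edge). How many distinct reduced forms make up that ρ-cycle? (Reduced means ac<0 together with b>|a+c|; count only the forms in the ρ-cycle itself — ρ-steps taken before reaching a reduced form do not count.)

D = 21, ⌊√D⌋ = 4
river: ρ → (1,3,-3)
river: ρ → (-3,3,1)
ρ-cycle length = 2 (tail of 0 descent steps not counted)

2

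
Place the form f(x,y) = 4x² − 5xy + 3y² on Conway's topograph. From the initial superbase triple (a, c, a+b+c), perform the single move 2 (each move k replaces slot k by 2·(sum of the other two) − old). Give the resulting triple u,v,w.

start (4,3,2) = (f(1,0),f(0,1),f(1,1))
replace slot 2: 2·(4+2) − 3 = 9 → (4,9,2)

4,9,2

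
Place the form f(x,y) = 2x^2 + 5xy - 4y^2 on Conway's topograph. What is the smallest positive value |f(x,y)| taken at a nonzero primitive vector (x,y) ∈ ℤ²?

river: ρ → (-4,3,3)
river: ρ → (3,3,-4)
river: ρ → (-4,5,2)
river: ρ → (2,7,-1)
river: ρ → (-1,7,2)
river: ρ → (2,5,-4)
closes: descent 0, river 6
min |a| on river = 1

1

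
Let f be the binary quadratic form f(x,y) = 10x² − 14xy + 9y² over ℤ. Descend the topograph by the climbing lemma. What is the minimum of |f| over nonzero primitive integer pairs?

translate: b→6 (≡-14 mod 20), so (10,-14,9)→(10,6,5)
flip: (10,6,5)→(5,-6,10)
translate: b→4 (≡-6 mod 10), so (5,-6,10)→(5,4,9)
reduced (well bottom): (5,4,9) with a≤c, −a<b≤a
well minimum = a = 5

5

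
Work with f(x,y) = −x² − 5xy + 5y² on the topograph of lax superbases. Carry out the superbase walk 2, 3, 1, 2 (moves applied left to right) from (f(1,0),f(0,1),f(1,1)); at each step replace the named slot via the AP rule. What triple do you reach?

start (-1,5,-1) = (f(1,0),f(0,1),f(1,1))
replace slot 2: 2·((-1)+(-1)) − 5 = -9 → (-1,-9,-1)
replace slot 3: 2·((-1)+(-9)) − (-1) = -19 → (-1,-9,-19)
replace slot 1: 2·((-9)+(-19)) − (-1) = -55 → (-55,-9,-19)
replace slot 2: 2·((-55)+(-19)) − (-9) = -139 → (-55,-139,-19)

-55,-139,-19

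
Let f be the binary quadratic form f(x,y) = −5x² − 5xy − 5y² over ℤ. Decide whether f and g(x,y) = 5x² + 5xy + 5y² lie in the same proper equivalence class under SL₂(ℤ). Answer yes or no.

D₁ = -75, D₂ = -75
f is negative-definite; reduce −f:
−f: reduced (well bottom): (5,5,5) with a≤c, −a<b≤a
flip sign back: reduced form of f is (-5,-5,-5)
g: reduced (well bottom): (5,5,5) with a≤c, −a<b≤a
reduced forms (-5, -5, -5) vs (5, 5, 5) ⇒ inequivalent

no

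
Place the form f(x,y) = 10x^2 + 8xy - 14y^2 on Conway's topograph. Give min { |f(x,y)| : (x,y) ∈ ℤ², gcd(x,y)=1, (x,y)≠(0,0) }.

river: ρ → (-14,20,4)
river: ρ → (4,20,-14)
river: ρ → (-14,8,10)
river: ρ → (10,12,-12)
river: ρ → (-12,12,10)
river: ρ → (10,8,-14)
closes: descent 0, river 6
min |a| on river = 4

4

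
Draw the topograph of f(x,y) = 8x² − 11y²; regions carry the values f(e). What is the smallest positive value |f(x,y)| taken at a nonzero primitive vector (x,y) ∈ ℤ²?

descent: ρ → (-11,0,8)
descent: ρ → (8,16,-3)  [lands on river]
river: ρ → (-3,14,13)
river: ρ → (13,12,-4)
river: ρ → (-4,12,13)
river: ρ → (13,14,-3)
river: ρ → (-3,16,8)
closes: descent 2, river 6
min |a| on river = 3

3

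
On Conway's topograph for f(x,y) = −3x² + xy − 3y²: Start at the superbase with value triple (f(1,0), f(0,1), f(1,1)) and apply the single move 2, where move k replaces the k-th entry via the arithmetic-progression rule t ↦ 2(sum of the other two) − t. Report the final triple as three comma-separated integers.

start (-3,-3,-5) = (f(1,0),f(0,1),f(1,1))
replace slot 2: 2·((-3)+(-5)) − (-3) = -13 → (-3,-13,-5)

-3,-13,-5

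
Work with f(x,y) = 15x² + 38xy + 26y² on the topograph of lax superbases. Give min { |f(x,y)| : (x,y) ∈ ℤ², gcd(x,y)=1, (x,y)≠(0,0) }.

translate: b→8 (≡38 mod 30), so (15,38,26)→(15,8,3)
flip: (15,8,3)→(3,-8,15)
translate: b→-2 (≡-8 mod 6), so (3,-8,15)→(3,-2,10)
reduced (well bottom): (3,-2,10) with a≤c, −a<b≤a
well minimum = a = 3

3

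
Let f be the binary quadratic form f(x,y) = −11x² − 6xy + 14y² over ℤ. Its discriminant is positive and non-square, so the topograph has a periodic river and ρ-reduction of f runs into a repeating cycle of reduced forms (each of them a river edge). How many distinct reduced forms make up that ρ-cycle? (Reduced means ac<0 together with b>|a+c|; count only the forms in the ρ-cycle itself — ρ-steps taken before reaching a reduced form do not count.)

D = 652, ⌊√D⌋ = 25
descent: ρ → (14,6,-11)  [lands on river]
river: ρ → (-11,16,9)
river: ρ → (9,20,-7)
river: ρ → (-7,22,6)
river: ρ → (6,14,-19)
river: ρ → (-19,24,1)
river: ρ → (1,24,-19)
river: ρ → (-19,14,6)
river: ρ → (6,22,-7)
river: ρ → (-7,20,9)
river: ρ → (9,16,-11)
river: ρ → (-11,6,14)
river: ρ → (14,22,-3)
river: ρ → (-3,20,21)
river: ρ → (21,22,-2)
river: ρ → (-2,22,21)
river: ρ → (21,20,-3)
river: ρ → (-3,22,14)
ρ-cycle length = 18 (tail of 1 descent step not counted)

18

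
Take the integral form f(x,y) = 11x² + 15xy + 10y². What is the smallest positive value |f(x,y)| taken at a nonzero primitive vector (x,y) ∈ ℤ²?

translate: b→-7 (≡15 mod 22), so (11,15,10)→(11,-7,6)
flip: (11,-7,6)→(6,7,11)
translate: b→-5 (≡7 mod 12), so (6,7,11)→(6,-5,10)
reduced (well bottom): (6,-5,10) with a≤c, −a<b≤a
well minimum = a = 6

6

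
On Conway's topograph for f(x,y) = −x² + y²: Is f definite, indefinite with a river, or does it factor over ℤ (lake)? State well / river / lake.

D = b²−4ac = 0² − 4·(-1)·1 = 4
D = 2² is a perfect square ⇒ form factors over ℤ ⇒ lakes

lake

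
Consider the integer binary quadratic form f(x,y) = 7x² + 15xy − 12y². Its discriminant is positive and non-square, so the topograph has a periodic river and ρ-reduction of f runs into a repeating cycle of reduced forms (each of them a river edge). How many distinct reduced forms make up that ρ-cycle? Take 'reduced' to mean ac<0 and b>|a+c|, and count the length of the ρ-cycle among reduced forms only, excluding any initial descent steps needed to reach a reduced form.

D = 561, ⌊√D⌋ = 23
river: ρ → (-12,9,10)
river: ρ → (10,11,-11)
river: ρ → (-11,11,10)
river: ρ → (10,9,-12)
river: ρ → (-12,15,7)
river: ρ → (7,13,-14)
river: ρ → (-14,15,6)
river: ρ → (6,21,-5)
river: ρ → (-5,19,10)
river: ρ → (10,21,-3)
river: ρ → (-3,21,10)
river: ρ → (10,19,-5)
river: ρ → (-5,21,6)
river: ρ → (6,15,-14)
river: ρ → (-14,13,7)
river: ρ → (7,15,-12)
ρ-cycle length = 16 (tail of 0 descent steps not counted)

16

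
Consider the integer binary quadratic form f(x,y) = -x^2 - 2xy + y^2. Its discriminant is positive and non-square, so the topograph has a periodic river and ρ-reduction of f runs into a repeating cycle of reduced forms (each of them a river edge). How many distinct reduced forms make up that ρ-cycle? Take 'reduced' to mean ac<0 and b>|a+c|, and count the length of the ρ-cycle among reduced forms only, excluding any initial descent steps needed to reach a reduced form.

D = 8, ⌊√D⌋ = 2
descent: ρ → (1,2,-1)  [lands on river]
river: ρ → (-1,2,1)
ρ-cycle length = 2 (tail of 1 descent step not counted)

2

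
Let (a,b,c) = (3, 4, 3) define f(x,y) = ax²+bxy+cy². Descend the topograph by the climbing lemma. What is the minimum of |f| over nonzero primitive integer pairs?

translate: b→-2 (≡4 mod 6), so (3,4,3)→(3,-2,2)
flip: (3,-2,2)→(2,2,3)
reduced (well bottom): (2,2,3) with a≤c, −a<b≤a
well minimum = a = 2

2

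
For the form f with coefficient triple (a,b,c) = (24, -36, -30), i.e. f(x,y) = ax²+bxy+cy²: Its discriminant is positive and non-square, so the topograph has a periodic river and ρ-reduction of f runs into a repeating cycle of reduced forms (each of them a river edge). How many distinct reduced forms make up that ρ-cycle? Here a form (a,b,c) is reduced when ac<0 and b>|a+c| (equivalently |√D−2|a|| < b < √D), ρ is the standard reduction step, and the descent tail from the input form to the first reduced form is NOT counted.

D = 4176, ⌊√D⌋ = 64
descent: ρ → (-30,36,24)  [lands on river]
river: ρ → (24,60,-6)
river: ρ → (-6,60,24)
river: ρ → (24,36,-30)
river: ρ → (-30,24,30)
river: ρ → (30,36,-24)
river: ρ → (-24,60,6)
river: ρ → (6,60,-24)
river: ρ → (-24,36,30)
river: ρ → (30,24,-30)
ρ-cycle length = 10 (tail of 1 descent step not counted)

10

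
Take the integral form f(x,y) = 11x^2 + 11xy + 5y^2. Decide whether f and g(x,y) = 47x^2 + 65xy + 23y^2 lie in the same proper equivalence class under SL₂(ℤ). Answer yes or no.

D₁ = -99, D₂ = -99
f: flip: (11,11,5)→(5,-11,11)
f: translate: b→-1 (≡-11 mod 10), so (5,-11,11)→(5,-1,5)
f: flip: (5,-1,5)→(5,1,5)
f: reduced (well bottom): (5,1,5) with a≤c, −a<b≤a
g: translate: b→-29 (≡65 mod 94), so (47,65,23)→(47,-29,5)
g: flip: (47,-29,5)→(5,29,47)
g: translate: b→-1 (≡29 mod 10), so (5,29,47)→(5,-1,5)
g: flip: (5,-1,5)→(5,1,5)
g: reduced (well bottom): (5,1,5) with a≤c, −a<b≤a
reduced forms (5, 1, 5) vs (5, 1, 5) ⇒ equivalent

yes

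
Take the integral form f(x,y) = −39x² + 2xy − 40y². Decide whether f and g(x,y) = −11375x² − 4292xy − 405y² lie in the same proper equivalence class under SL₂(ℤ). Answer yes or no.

D₁ = -6236, D₂ = -6236
f is negative-definite; reduce −f:
−f: reduced (well bottom): (39,-2,40) with a≤c, −a<b≤a
flip sign back: reduced form of f is (-39,2,-40)
g is negative-definite; reduce −g:
−g: flip: (11375,4292,405)→(405,-4292,11375)
−g: translate: b→-242 (≡-4292 mod 810), so (405,-4292,11375)→(405,-242,40)
−g: flip: (405,-242,40)→(40,242,405)
−g: translate: b→2 (≡242 mod 80), so (40,242,405)→(40,2,39)
−g: flip: (40,2,39)→(39,-2,40)
−g: reduced (well bottom): (39,-2,40) with a≤c, −a<b≤a
flip sign back: reduced form of g is (-39,2,-40)
reduced forms (-39, 2, -40) vs (-39, 2, -40) ⇒ equivalent

yes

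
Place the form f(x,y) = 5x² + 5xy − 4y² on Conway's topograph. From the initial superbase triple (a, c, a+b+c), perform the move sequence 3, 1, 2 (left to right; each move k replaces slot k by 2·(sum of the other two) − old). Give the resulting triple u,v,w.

start (5,-4,6) = (f(1,0),f(0,1),f(1,1))
replace slot 3: 2·(5+(-4)) − 6 = -4 → (5,-4,-4)
replace slot 1: 2·((-4)+(-4)) − 5 = -21 → (-21,-4,-4)
replace slot 2: 2·((-21)+(-4)) − (-4) = -46 → (-21,-46,-4)

-21,-46,-4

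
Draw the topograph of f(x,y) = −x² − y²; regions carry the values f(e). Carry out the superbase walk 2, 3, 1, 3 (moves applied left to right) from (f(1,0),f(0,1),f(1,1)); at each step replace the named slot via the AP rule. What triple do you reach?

start (-1,-1,-2) = (f(1,0),f(0,1),f(1,1))
replace slot 2: 2·((-1)+(-2)) − (-1) = -5 → (-1,-5,-2)
replace slot 3: 2·((-1)+(-5)) − (-2) = -10 → (-1,-5,-10)
replace slot 1: 2·((-5)+(-10)) − (-1) = -29 → (-29,-5,-10)
replace slot 3: 2·((-29)+(-5)) − (-10) = -58 → (-29,-5,-58)

-29,-5,-58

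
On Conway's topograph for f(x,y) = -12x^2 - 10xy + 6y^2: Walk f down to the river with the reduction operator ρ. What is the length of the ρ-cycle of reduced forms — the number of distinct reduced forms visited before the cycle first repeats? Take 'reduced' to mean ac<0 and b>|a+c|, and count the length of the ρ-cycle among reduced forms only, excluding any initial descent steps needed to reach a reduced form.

D = 388, ⌊√D⌋ = 19
descent: ρ → (6,10,-12)  [lands on river]
river: ρ → (-12,14,4)
river: ρ → (4,18,-4)
river: ρ → (-4,14,12)
river: ρ → (12,10,-6)
river: ρ → (-6,14,8)
river: ρ → (8,18,-2)
river: ρ → (-2,18,8)
river: ρ → (8,14,-6)
river: ρ → (-6,10,12)
river: ρ → (12,14,-4)
river: ρ → (-4,18,4)
river: ρ → (4,14,-12)
river: ρ → (-12,10,6)
river: ρ → (6,14,-8)
river: ρ → (-8,18,2)
river: ρ → (2,18,-8)
river: ρ → (-8,14,6)
ρ-cycle length = 18 (tail of 1 descent step not counted)

18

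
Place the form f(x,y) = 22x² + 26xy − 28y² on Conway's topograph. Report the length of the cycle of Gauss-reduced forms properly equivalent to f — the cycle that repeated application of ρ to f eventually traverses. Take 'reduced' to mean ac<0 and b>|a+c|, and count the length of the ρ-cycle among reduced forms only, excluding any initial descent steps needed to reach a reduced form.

D = 3140, ⌊√D⌋ = 56
river: ρ → (-28,30,20)
river: ρ → (20,50,-8)
river: ρ → (-8,46,32)
river: ρ → (32,18,-22)
river: ρ → (-22,26,28)
river: ρ → (28,30,-20)
river: ρ → (-20,50,8)
river: ρ → (8,46,-32)
river: ρ → (-32,18,22)
river: ρ → (22,26,-28)
ρ-cycle length = 10 (tail of 0 descent steps not counted)

10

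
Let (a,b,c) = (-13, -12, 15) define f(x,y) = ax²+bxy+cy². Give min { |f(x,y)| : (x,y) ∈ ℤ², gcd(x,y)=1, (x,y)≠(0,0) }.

descent: ρ → (15,12,-13)  [lands on river]
river: ρ → (-13,14,14)
river: ρ → (14,14,-13)
river: ρ → (-13,12,15)
river: ρ → (15,18,-10)
river: ρ → (-10,22,11)
river: ρ → (11,22,-10)
river: ρ → (-10,18,15)
closes: descent 1, river 8
min |a| on river = 10

10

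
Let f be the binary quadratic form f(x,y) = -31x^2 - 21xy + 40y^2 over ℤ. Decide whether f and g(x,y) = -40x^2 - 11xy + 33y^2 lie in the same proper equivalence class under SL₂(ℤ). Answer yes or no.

D₁ = 5401, D₂ = 5401
river cycle of f (length 120): (40, 21, -31), (-31, 41, 30), (30, 19, -42), (-42, 65, 7), (7, 61, -60), (-60, 59, 8), (8, 69, -20), (-20, 51, 35), (35, 19, -36), (-36, 53, 18), … (110 more)
river cycle of g (length 120): (33, 11, -40), (-40, 69, 4), (4, 67, -57), (-57, 47, 14), (14, 65, -21), (-21, 61, 20), (20, 59, -24), (-24, 37, 42), (42, 47, -19), (-19, 67, 12), … (110 more)
cycles differ ⇒ inequivalent

no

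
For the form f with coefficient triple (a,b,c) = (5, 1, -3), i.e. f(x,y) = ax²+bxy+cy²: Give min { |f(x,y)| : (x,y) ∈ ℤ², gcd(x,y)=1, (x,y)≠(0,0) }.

descent: ρ → (-3,5,3)  [lands on river]
river: ρ → (3,7,-1)
river: ρ → (-1,7,3)
river: ρ → (3,5,-3)
river: ρ → (-3,7,1)
river: ρ → (1,7,-3)
closes: descent 1, river 6
min |a| on river = 1

1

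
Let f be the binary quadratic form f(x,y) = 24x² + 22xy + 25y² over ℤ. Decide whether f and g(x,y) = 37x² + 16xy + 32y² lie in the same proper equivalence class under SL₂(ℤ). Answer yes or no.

D₁ = -1916, D₂ = -4480
discriminants differ ⇒ not SL₂(ℤ)-equivalent

no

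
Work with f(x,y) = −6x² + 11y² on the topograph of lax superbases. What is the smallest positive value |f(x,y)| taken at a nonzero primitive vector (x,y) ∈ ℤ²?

descent: ρ → (11,0,-6)
descent: ρ → (-6,12,5)  [lands on river]
river: ρ → (5,8,-10)
river: ρ → (-10,12,3)
river: ρ → (3,12,-10)
river: ρ → (-10,8,5)
river: ρ → (5,12,-6)
closes: descent 2, river 6
min |a| on river = 3

3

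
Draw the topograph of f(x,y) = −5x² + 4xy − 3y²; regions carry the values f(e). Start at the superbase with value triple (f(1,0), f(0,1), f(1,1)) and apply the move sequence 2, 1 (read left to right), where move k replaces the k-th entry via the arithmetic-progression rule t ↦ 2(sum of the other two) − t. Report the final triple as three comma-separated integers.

start (-5,-3,-4) = (f(1,0),f(0,1),f(1,1))
replace slot 2: 2·((-5)+(-4)) − (-3) = -15 → (-5,-15,-4)
replace slot 1: 2·((-15)+(-4)) − (-5) = -33 → (-33,-15,-4)

-33,-15,-4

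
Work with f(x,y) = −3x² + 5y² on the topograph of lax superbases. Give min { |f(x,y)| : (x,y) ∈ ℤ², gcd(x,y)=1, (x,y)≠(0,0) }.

descent: ρ → (5,0,-3)
descent: ρ → (-3,6,2)  [lands on river]
river: ρ → (2,6,-3)
closes: descent 2, river 2
min |a| on river = 2

2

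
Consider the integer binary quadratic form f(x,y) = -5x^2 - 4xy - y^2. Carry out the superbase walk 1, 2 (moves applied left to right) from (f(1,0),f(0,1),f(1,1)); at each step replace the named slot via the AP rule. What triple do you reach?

start (-5,-1,-10) = (f(1,0),f(0,1),f(1,1))
replace slot 1: 2·((-1)+(-10)) − (-5) = -17 → (-17,-1,-10)
replace slot 2: 2·((-17)+(-10)) − (-1) = -53 → (-17,-53,-10)

-17,-53,-10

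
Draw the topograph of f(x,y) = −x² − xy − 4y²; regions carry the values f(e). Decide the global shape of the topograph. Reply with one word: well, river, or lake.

D = b²−4ac = (-1)² − 4·(-1)·(-4) = -15
D < 0 ⇒ definite ⇒ every region one sign ⇒ single well

well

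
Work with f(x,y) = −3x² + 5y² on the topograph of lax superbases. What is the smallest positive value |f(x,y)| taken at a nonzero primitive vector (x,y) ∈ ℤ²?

descent: ρ → (5,0,-3)
descent: ρ → (-3,6,2)  [lands on river]
river: ρ → (2,6,-3)
closes: descent 2, river 2
min |a| on river = 2

2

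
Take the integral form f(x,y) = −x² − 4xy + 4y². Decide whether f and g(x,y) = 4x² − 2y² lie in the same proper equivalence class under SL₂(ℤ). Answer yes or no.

D₁ = 32, D₂ = 32
river cycle of f (length 2): (4, 4, -1), (-1, 4, 4)
river cycle of g (length 2): (-2, 4, 2), (2, 4, -2)
cycles differ ⇒ inequivalent

no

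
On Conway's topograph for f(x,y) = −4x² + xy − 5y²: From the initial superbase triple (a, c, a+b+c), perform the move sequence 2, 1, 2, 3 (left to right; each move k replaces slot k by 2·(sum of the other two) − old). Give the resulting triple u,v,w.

start (-4,-5,-8) = (f(1,0),f(0,1),f(1,1))
replace slot 2: 2·((-4)+(-8)) − (-5) = -19 → (-4,-19,-8)
replace slot 1: 2·((-19)+(-8)) − (-4) = -50 → (-50,-19,-8)
replace slot 2: 2·((-50)+(-8)) − (-19) = -97 → (-50,-97,-8)
replace slot 3: 2·((-50)+(-97)) − (-8) = -286 → (-50,-97,-286)

-50,-97,-286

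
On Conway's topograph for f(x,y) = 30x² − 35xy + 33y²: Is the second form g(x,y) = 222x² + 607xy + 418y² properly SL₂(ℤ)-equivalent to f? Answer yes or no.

D₁ = -2735, D₂ = -2735
f: translate: b→25 (≡-35 mod 60), so (30,-35,33)→(30,25,28)
f: flip: (30,25,28)→(28,-25,30)
f: reduced (well bottom): (28,-25,30) with a≤c, −a<b≤a
g: translate: b→163 (≡607 mod 444), so (222,607,418)→(222,163,33)
g: flip: (222,163,33)→(33,-163,222)
g: translate: b→-31 (≡-163 mod 66), so (33,-163,222)→(33,-31,28)
g: flip: (33,-31,28)→(28,31,33)
g: translate: b→-25 (≡31 mod 56), so (28,31,33)→(28,-25,30)
g: reduced (well bottom): (28,-25,30) with a≤c, −a<b≤a
reduced forms (28, -25, 30) vs (28, -25, 30) ⇒ equivalent

yes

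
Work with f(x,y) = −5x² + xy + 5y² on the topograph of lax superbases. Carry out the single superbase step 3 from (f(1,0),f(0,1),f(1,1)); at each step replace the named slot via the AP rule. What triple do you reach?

start (-5,5,1) = (f(1,0),f(0,1),f(1,1))
replace slot 3: 2·((-5)+5) − 1 = -1 → (-5,5,-1)

-5,5,-1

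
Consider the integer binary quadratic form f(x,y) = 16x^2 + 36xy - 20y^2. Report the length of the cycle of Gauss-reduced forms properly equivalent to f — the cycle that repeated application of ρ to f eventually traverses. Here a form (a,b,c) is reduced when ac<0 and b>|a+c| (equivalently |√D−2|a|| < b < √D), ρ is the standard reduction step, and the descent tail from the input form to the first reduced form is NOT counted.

D = 2576, ⌊√D⌋ = 50
river: ρ → (-20,44,8)
river: ρ → (8,36,-40)
river: ρ → (-40,44,4)
river: ρ → (4,44,-40)
river: ρ → (-40,36,8)
river: ρ → (8,44,-20)
river: ρ → (-20,36,16)
river: ρ → (16,28,-28)
river: ρ → (-28,28,16)
river: ρ → (16,36,-20)
ρ-cycle length = 10 (tail of 0 descent steps not counted)

10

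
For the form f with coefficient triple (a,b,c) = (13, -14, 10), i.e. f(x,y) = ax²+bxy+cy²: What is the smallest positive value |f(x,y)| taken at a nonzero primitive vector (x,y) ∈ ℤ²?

translate: b→12 (≡-14 mod 26), so (13,-14,10)→(13,12,9)
flip: (13,12,9)→(9,-12,13)
translate: b→6 (≡-12 mod 18), so (9,-12,13)→(9,6,10)
reduced (well bottom): (9,6,10) with a≤c, −a<b≤a
well minimum = a = 9

9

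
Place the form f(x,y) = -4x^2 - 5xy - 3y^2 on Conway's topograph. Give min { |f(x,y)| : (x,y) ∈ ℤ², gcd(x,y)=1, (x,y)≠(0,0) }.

translate: b→-3 (≡5 mod 8), so (4,5,3)→(4,-3,2)
flip: (4,-3,2)→(2,3,4)
translate: b→-1 (≡3 mod 4), so (2,3,4)→(2,-1,3)
reduced (well bottom): (2,-1,3) with a≤c, −a<b≤a
well minimum |f| = |-2| = 2 (negative-definite)

2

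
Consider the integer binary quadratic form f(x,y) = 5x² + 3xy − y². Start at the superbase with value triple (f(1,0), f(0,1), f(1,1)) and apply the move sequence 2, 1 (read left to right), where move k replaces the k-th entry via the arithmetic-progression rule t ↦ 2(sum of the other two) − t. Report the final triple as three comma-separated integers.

start (5,-1,7) = (f(1,0),f(0,1),f(1,1))
replace slot 2: 2·(5+7) − (-1) = 25 → (5,25,7)
replace slot 1: 2·(25+7) − 5 = 59 → (59,25,7)

59,25,7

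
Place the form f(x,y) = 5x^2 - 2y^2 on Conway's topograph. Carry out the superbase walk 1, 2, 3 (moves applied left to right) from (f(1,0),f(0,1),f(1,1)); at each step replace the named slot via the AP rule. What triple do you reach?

start (5,-2,3) = (f(1,0),f(0,1),f(1,1))
replace slot 1: 2·((-2)+3) − 5 = -3 → (-3,-2,3)
replace slot 2: 2·((-3)+3) − (-2) = 2 → (-3,2,3)
replace slot 3: 2·((-3)+2) − 3 = -5 → (-3,2,-5)

-3,2,-5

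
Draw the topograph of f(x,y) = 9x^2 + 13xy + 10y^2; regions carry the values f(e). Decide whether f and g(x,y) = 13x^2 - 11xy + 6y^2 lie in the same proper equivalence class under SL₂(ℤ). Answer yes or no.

D₁ = -191, D₂ = -191
f: translate: b→-5 (≡13 mod 18), so (9,13,10)→(9,-5,6)
f: flip: (9,-5,6)→(6,5,9)
f: reduced (well bottom): (6,5,9) with a≤c, −a<b≤a
g: flip: (13,-11,6)→(6,11,13)
g: translate: b→-1 (≡11 mod 12), so (6,11,13)→(6,-1,8)
g: reduced (well bottom): (6,-1,8) with a≤c, −a<b≤a
reduced forms (6, 5, 9) vs (6, -1, 8) ⇒ inequivalent

no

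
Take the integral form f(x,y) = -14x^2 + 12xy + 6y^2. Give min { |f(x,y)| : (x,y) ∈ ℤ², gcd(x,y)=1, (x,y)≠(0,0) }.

river: ρ → (6,12,-14)
river: ρ → (-14,16,4)
river: ρ → (4,16,-14)
river: ρ → (-14,12,6)
closes: descent 0, river 4
min |a| on river = 4

4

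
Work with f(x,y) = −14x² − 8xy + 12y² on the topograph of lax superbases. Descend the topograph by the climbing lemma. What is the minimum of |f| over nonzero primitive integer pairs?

descent: ρ → (12,8,-14)  [lands on river]
river: ρ → (-14,20,6)
river: ρ → (6,16,-20)
river: ρ → (-20,24,2)
river: ρ → (2,24,-20)
river: ρ → (-20,16,6)
river: ρ → (6,20,-14)
river: ρ → (-14,8,12)
river: ρ → (12,16,-10)
river: ρ → (-10,24,4)
river: ρ → (4,24,-10)
river: ρ → (-10,16,12)
closes: descent 1, river 12
min |a| on river = 2

2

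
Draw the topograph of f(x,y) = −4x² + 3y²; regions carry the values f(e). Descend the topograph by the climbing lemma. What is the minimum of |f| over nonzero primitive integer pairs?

descent: ρ → (3,6,-1)  [lands on river]
river: ρ → (-1,6,3)
closes: descent 1, river 2
min |a| on river = 1

1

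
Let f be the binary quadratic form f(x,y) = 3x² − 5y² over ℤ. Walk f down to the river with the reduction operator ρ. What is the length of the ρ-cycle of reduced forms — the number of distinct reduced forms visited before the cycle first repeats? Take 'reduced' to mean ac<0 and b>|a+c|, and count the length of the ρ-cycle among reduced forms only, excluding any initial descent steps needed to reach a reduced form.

D = 60, ⌊√D⌋ = 7
descent: ρ → (-5,0,3)
descent: ρ → (3,6,-2)  [lands on river]
river: ρ → (-2,6,3)
ρ-cycle length = 2 (tail of 2 descent steps not counted)

2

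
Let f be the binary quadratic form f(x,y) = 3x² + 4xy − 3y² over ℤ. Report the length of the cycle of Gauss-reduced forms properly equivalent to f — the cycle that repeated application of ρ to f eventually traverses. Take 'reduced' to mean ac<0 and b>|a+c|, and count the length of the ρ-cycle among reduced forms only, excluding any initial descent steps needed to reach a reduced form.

D = 52, ⌊√D⌋ = 7
river: ρ → (-3,2,4)
river: ρ → (4,6,-1)
river: ρ → (-1,6,4)
river: ρ → (4,2,-3)
river: ρ → (-3,4,3)
river: ρ → (3,2,-4)
river: ρ → (-4,6,1)
river: ρ → (1,6,-4)
river: ρ → (-4,2,3)
river: ρ → (3,4,-3)
ρ-cycle length = 10 (tail of 0 descent steps not counted)

10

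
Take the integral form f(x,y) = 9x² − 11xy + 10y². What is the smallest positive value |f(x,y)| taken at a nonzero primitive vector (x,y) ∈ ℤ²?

translate: b→7 (≡-11 mod 18), so (9,-11,10)→(9,7,8)
flip: (9,7,8)→(8,-7,9)
reduced (well bottom): (8,-7,9) with a≤c, −a<b≤a
well minimum = a = 8

8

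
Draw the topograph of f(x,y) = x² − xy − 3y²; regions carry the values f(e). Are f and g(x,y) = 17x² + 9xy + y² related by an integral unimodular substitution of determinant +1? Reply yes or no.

D₁ = 13, D₂ = 13
river cycle of f (length 2): (1, 3, -1), (-1, 3, 1)
river cycle of g (length 2): (1, 3, -1), (-1, 3, 1)
cycles coincide ⇒ equivalent

yes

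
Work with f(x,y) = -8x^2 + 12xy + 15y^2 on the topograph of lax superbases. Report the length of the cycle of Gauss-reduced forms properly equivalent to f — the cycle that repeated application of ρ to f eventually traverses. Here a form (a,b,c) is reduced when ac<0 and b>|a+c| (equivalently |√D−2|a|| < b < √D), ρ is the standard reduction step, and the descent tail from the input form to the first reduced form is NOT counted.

D = 624, ⌊√D⌋ = 24
river: ρ → (15,18,-5)
river: ρ → (-5,22,7)
river: ρ → (7,20,-8)
river: ρ → (-8,12,15)
ρ-cycle length = 4 (tail of 0 descent steps not counted)

4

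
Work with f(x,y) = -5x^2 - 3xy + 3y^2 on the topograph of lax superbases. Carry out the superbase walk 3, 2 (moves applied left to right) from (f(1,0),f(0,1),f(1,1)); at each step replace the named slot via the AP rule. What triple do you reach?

start (-5,3,-5) = (f(1,0),f(0,1),f(1,1))
replace slot 3: 2·((-5)+3) − (-5) = 1 → (-5,3,1)
replace slot 2: 2·((-5)+1) − 3 = -11 → (-5,-11,1)

-5,-11,1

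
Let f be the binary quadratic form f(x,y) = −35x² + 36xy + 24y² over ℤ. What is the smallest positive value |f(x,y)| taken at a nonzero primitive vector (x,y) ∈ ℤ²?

river: ρ → (24,60,-11)
river: ρ → (-11,50,49)
river: ρ → (49,48,-12)
river: ρ → (-12,48,49)
river: ρ → (49,50,-11)
river: ρ → (-11,60,24)
river: ρ → (24,36,-35)
river: ρ → (-35,34,25)
river: ρ → (25,66,-3)
river: ρ → (-3,66,25)
river: ρ → (25,34,-35)
river: ρ → (-35,36,24)
closes: descent 0, river 12
min |a| on river = 3

3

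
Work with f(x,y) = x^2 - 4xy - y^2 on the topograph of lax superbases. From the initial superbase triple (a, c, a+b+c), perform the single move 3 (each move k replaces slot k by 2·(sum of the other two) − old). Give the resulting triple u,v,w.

start (1,-1,-4) = (f(1,0),f(0,1),f(1,1))
replace slot 3: 2·(1+(-1)) − (-4) = 4 → (1,-1,4)

1,-1,4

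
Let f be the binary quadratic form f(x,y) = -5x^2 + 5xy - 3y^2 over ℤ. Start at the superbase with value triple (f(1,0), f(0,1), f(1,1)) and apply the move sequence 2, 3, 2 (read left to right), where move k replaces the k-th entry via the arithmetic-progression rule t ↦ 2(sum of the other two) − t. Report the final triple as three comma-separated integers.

start (-5,-3,-3) = (f(1,0),f(0,1),f(1,1))
replace slot 2: 2·((-5)+(-3)) − (-3) = -13 → (-5,-13,-3)
replace slot 3: 2·((-5)+(-13)) − (-3) = -33 → (-5,-13,-33)
replace slot 2: 2·((-5)+(-33)) − (-13) = -63 → (-5,-63,-33)

-5,-63,-33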